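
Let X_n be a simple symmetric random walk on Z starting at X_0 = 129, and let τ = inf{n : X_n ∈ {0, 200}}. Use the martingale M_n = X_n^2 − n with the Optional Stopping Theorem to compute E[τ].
E[τ] = 9159

M_n = X_n^2 − n is a martingale (since E[X_{n+1}^2 | F_n] = X_n^2 + 1). By OST (τ has finite mean in a bounded region), E[M_τ] = E[M_0] = X_0^2 − 0 = 129^2 = 16641. Also E[M_τ] = E[X_τ^2] − E[τ]. The walk exits at 0 or 200, with P(hit 200 first) = 129/200, so E[X_τ^2] = 200^2 · 129/200 + 0 = 25800. Thus E[τ] = E[X_τ^2] − E[M_τ] = 25800 − 16641 = 9159 = 129(200 − 129) = 9159.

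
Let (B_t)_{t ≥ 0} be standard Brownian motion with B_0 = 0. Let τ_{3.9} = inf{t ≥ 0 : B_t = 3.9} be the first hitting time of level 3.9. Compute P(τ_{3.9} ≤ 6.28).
P(τ_{3.9} ≤ 6.28) = 2(1 − Φ(3.9/√6.28)) = 2(1 − Φ(1.5563)) ≈ 0.1196

By the reflection principle for standard BM, P(τ_b ≤ t) = 2 · P(B_t ≥ b). Since B_t ~ N(0, t), P(B_t ≥ 3.9) = 1 − Φ(3.9/√t) = 1 − Φ(3.9/√6.28) = 1 − Φ(1.5563) ≈ 0.05982. Doubling: P(τ_{3.9} ≤ 6.28) ≈ 2 · 0.05982 = 0.11964 ≈ 0.1196.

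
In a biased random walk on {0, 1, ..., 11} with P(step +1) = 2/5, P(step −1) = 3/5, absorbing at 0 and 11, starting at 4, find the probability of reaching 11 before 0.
P(hit 11 before 0) = (1 − (3/2)^4) / (1 − (3/2)^11) = 8320/175099

Let u_k denote P(reach 11 before 0 | start at k). Boundary: u_0 = 0, u_11 = 1. Recurrence: u_k = 2/5·u_{k+1} + 3/5·u_{k-1} for 1 ≤ k ≤ 10. Try u_k = A + B·r^k with r = q/p = (3/5)/(2/5) = 3/2. Substitution satisfies the recurrence; boundary conditions give:
  u_k = (1 − r^k) / (1 − r^N) = (1 − (3/2)^4) / (1 − (3/2)^11) = 8320/175099.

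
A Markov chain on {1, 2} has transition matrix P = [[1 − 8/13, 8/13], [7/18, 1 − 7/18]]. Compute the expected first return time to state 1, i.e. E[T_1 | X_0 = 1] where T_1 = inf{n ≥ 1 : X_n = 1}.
E[T_1 | X_0 = 1] = 1/π_1 = 235/91

For an irreducible recurrent Markov chain with stationary distribution π, E[T_i | X_0 = i] = 1/π_i (Kac's formula). Here π_1 = (7/18)/(8/13 + 7/18) = (7/18)/(235/234) = 91/235, so E[T_1 | X_0 = 1] = 1/π_1 = (8/13 + 7/18)/(7/18) = (235/234)/(7/18) = 235/91.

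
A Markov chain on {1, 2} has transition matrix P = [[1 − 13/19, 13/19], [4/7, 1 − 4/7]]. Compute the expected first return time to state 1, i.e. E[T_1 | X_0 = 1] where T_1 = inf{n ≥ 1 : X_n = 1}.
E[T_1 | X_0 = 1] = 1/π_1 = 167/76

For an irreducible recurrent Markov chain with stationary distribution π, E[T_i | X_0 = i] = 1/π_i (Kac's formula). Here π_1 = (4/7)/(13/19 + 4/7) = (4/7)/(167/133) = 76/167, so E[T_1 | X_0 = 1] = 1/π_1 = (13/19 + 4/7)/(4/7) = (167/133)/(4/7) = 167/76.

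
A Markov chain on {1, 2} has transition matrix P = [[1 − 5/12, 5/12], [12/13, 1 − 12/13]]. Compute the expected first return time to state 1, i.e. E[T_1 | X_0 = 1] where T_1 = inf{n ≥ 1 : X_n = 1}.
E[T_1 | X_0 = 1] = 1/π_1 = 209/144

For an irreducible recurrent Markov chain with stationary distribution π, E[T_i | X_0 = i] = 1/π_i (Kac's formula). Here π_1 = (12/13)/(5/12 + 12/13) = (12/13)/(209/156) = 144/209, so E[T_1 | X_0 = 1] = 1/π_1 = (5/12 + 12/13)/(12/13) = (209/156)/(12/13) = 209/144.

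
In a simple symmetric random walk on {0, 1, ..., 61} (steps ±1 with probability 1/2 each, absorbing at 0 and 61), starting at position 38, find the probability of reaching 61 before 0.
P(hit 61 before 0) = 38/61

Let u_k = P(hit 61 before 0 | start at k). Then u_0 = 0, u_61 = 1, and u_k = u_{k-1}/2 + u_{k+1}/2 for 1 ≤ k ≤ 60. This harmonic recurrence is solved by u_k = k/61, giving u_38 = 38/61.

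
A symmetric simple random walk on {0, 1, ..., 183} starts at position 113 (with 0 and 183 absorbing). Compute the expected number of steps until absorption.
E[τ | X_0 = 113] = 7910

Let v_k = E[τ | X_0 = k]. Boundary: v_0 = v_183 = 0. Recurrence: v_k = 1 + (v_{k-1} + v_{k+1})/2 for 1 ≤ k ≤ 182. The particular solution to v_k − (v_{k-1} + v_{k+1})/2 = 1 is v_k = −k^2. Adding homogeneous solution A + B k and matching boundaries gives v_k = k (183 − k). Substituting k = 113: v_113 = 113 · 70 = 7910.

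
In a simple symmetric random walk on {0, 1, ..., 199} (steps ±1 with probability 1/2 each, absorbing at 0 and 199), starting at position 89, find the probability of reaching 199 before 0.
P(hit 199 before 0) = 89/199

Let u_k = P(hit 199 before 0 | start at k). Then u_0 = 0, u_199 = 1, and u_k = u_{k-1}/2 + u_{k+1}/2 for 1 ≤ k ≤ 198. This harmonic recurrence is solved by u_k = k/199, giving u_89 = 89/199.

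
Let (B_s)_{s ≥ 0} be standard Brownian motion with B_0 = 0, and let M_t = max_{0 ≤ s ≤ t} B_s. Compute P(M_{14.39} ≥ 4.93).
P(M_{14.39} ≥ 4.93) = 2·P(B_{14.39} ≥ 4.93) = 2(1 − Φ(4.93/√14.39)) ≈ 0.1937

By the reflection principle for Brownian motion, P(M_t ≥ a) = 2 · P(B_t ≥ a) for a ≥ 0. Since B_t ~ N(0, t), P(B_t ≥ 4.93) = 1 − Φ(4.93/√t) = 1 − Φ(4.93/√14.39) = 1 − Φ(1.2996). So
  P(M_{14.39} ≥ 4.93) = 2(1 − Φ(1.2996)) ≈ 0.1937.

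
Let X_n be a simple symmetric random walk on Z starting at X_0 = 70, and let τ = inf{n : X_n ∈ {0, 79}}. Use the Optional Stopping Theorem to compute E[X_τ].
E[X_τ] = 70

X_n is a martingale and τ is a bounded-mean stopping time (indeed τ is finite a.s. with bounded expectation since the walk is in a bounded region). By the OST, E[X_τ] = E[X_0] = 70. Equivalently: E[X_τ] = 79 · P(hit 79 first) + 0 · P(hit 0 first) = 79 · (70/79) = 70.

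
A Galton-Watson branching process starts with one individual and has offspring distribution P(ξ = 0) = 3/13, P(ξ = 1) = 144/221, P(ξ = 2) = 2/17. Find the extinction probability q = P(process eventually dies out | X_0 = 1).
q = 1

Mean offspring μ = 0·3/13 + 1·144/221 + 2·2/17 = 196/221 ≤ 1. For μ ≤ 1 with offspring not concentrated at 1, the Galton-Watson process goes extinct almost surely, so q = 1.
(Algebraic check: The pgf is f(s) = 3/13 + 144/221·s + 2/17·s². The extinction probability q is the smallest fixed point of f in [0, 1]. Setting s = f(s):
  2/17·s² + (144/221 − 1)·s + 3/13 = 0
  2/17·s² − (3/13 + 2/17)·s + 3/13 = 0
which factors as (s − 1)·(2/17·s − 3/13) = 0, giving roots s = 1 and s = (3/13)/(2/17) = 51/26. Since 51/26 ≥ 1, the smallest root in [0, 1] is s = 1.)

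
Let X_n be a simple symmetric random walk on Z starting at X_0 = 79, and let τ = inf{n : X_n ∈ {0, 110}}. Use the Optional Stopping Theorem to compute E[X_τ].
E[X_τ] = 79

X_n is a martingale and τ is a bounded-mean stopping time (indeed τ is finite a.s. with bounded expectation since the walk is in a bounded region). By the OST, E[X_τ] = E[X_0] = 79. Equivalently: E[X_τ] = 110 · P(hit 110 first) + 0 · P(hit 0 first) = 110 · (79/110) = 79.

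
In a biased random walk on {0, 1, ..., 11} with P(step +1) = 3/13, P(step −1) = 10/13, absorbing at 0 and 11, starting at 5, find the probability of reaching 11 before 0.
P(hit 11 before 0) = (1 − (10/3)^5) / (1 − (10/3)^11) = 10388979/14285688979

Let u_k denote P(reach 11 before 0 | start at k). Boundary: u_0 = 0, u_11 = 1. Recurrence: u_k = 3/13·u_{k+1} + 10/13·u_{k-1} for 1 ≤ k ≤ 10. Try u_k = A + B·r^k with r = q/p = (10/13)/(3/13) = 10/3. Substitution satisfies the recurrence; boundary conditions give:
  u_k = (1 − r^k) / (1 − r^N) = (1 − (10/3)^5) / (1 − (10/3)^11) = 10388979/14285688979.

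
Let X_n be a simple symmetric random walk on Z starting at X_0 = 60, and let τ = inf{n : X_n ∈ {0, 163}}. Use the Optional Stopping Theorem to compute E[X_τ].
E[X_τ] = 60

X_n is a martingale and τ is a bounded-mean stopping time (indeed τ is finite a.s. with bounded expectation since the walk is in a bounded region). By the OST, E[X_τ] = E[X_0] = 60. Equivalently: E[X_τ] = 163 · P(hit 163 first) + 0 · P(hit 0 first) = 163 · (60/163) = 60.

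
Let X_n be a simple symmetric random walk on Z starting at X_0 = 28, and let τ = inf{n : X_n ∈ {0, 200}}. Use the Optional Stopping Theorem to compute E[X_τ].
E[X_τ] = 28

X_n is a martingale and τ is a bounded-mean stopping time (indeed τ is finite a.s. with bounded expectation since the walk is in a bounded region). By the OST, E[X_τ] = E[X_0] = 28. Equivalently: E[X_τ] = 200 · P(hit 200 first) + 0 · P(hit 0 first) = 200 · (28/200) = 28.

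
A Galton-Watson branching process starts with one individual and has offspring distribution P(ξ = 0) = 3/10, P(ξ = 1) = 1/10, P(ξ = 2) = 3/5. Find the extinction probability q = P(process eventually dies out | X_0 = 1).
q = 1/2

The pgf is f(s) = 3/10 + 1/10·s + 3/5·s². The extinction probability q is the smallest fixed point of f in [0, 1]. Setting s = f(s):
  3/5·s² + (1/10 − 1)·s + 3/10 = 0
  3/5·s² − (3/10 + 3/5)·s + 3/10 = 0
which factors as (s − 1)·(3/5·s − 3/10) = 0, giving roots s = 1 and s = (3/10)/(3/5) = 1/2.
Mean offspring μ = 1/10 + 2·3/5 = 13/10 > 1 (supercritical), so q < 1. The extinction probability is the smaller root: q = (3/10)/(3/5) = 1/2.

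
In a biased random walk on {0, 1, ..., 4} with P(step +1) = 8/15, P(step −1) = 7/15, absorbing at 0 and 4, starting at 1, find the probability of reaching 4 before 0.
P(hit 4 before 0) = (1 − (7/8)^1) / (1 − (7/8)^4) = 512/1695

Let u_k denote P(reach 4 before 0 | start at k). Boundary: u_0 = 0, u_4 = 1. Recurrence: u_k = 8/15·u_{k+1} + 7/15·u_{k-1} for 1 ≤ k ≤ 3. Try u_k = A + B·r^k with r = q/p = (7/15)/(8/15) = 7/8. Substitution satisfies the recurrence; boundary conditions give:
  u_k = (1 − r^k) / (1 − r^N) = (1 − (7/8)^1) / (1 − (7/8)^4) = 512/1695.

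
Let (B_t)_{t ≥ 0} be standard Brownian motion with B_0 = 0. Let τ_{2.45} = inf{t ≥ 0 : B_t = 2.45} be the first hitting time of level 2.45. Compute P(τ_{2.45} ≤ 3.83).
P(τ_{2.45} ≤ 3.83) = 2(1 − Φ(2.45/√3.83)) = 2(1 − Φ(1.2519)) ≈ 0.2106

By the reflection principle for standard BM, P(τ_b ≤ t) = 2 · P(B_t ≥ b). Since B_t ~ N(0, t), P(B_t ≥ 2.45) = 1 − Φ(2.45/√t) = 1 − Φ(2.45/√3.83) = 1 − Φ(1.2519) ≈ 0.10530. Doubling: P(τ_{2.45} ≤ 3.83) ≈ 2 · 0.10530 = 0.21060 ≈ 0.2106.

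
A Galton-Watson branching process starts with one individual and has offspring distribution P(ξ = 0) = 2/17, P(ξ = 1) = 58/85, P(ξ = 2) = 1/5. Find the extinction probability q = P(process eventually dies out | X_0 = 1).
q = 10/17

The pgf is f(s) = 2/17 + 58/85·s + 1/5·s². The extinction probability q is the smallest fixed point of f in [0, 1]. Setting s = f(s):
  1/5·s² + (58/85 − 1)·s + 2/17 = 0
  1/5·s² − (2/17 + 1/5)·s + 2/17 = 0
which factors as (s − 1)·(1/5·s − 2/17) = 0, giving roots s = 1 and s = (2/17)/(1/5) = 10/17.
Mean offspring μ = 58/85 + 2·1/5 = 92/85 > 1 (supercritical), so q < 1. The extinction probability is the smaller root: q = (2/17)/(1/5) = 10/17.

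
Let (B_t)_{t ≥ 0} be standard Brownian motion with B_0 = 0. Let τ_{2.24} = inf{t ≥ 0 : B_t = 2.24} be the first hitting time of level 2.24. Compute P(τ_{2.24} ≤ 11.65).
P(τ_{2.24} ≤ 11.65) = 2(1 − Φ(2.24/√11.65)) = 2(1 − Φ(0.6563)) ≈ 0.5116

By the reflection principle for standard BM, P(τ_b ≤ t) = 2 · P(B_t ≥ b). Since B_t ~ N(0, t), P(B_t ≥ 2.24) = 1 − Φ(2.24/√t) = 1 − Φ(2.24/√11.65) = 1 − Φ(0.6563) ≈ 0.25582. Doubling: P(τ_{2.24} ≤ 11.65) ≈ 2 · 0.25582 = 0.51164 ≈ 0.5116.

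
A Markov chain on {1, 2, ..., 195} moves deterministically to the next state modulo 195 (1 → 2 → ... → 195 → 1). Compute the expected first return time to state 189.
E[T_189 | X_0 = 189] = 195

The chain cycles deterministically, so starting at state 189 it returns in exactly 195 steps. Equivalently, the stationary distribution is uniform π_j = 1/195 for every state j, so by Kac's formula E[T_189] = 1/π_189 = 195.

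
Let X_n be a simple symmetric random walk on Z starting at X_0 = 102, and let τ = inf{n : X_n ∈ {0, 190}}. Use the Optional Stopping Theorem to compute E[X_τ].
E[X_τ] = 102

X_n is a martingale and τ is a bounded-mean stopping time (indeed τ is finite a.s. with bounded expectation since the walk is in a bounded region). By the OST, E[X_τ] = E[X_0] = 102. Equivalently: E[X_τ] = 190 · P(hit 190 first) + 0 · P(hit 0 first) = 190 · (102/190) = 102.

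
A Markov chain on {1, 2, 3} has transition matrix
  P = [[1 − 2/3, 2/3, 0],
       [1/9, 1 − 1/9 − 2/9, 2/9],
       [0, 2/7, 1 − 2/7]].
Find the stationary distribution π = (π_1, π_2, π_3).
π = (3/35, 18/35, 2/5)

This is a birth-death chain on three states, which satisfies detailed balance: π_1 · P_{12} = π_2 · P_{21} and π_2 · P_{23} = π_3 · P_{32}.
From π_1 · 2/3 = π_2 · 1/9: π_2/π_1 = (2/3)/(1/9) = 6.
From π_2 · 2/9 = π_3 · 2/7: π_3/π_2 = (2/9)/(2/7) = 7/9.
Take π_1 proportional to 1; then unnormalized π = (1, 6, 14/3). Normalize by dividing by the sum 35/3:
  π = (3/35, 18/35, 2/5).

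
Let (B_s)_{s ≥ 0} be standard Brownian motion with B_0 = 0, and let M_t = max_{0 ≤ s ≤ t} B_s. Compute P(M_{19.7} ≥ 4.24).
P(M_{19.7} ≥ 4.24) = 2·P(B_{19.7} ≥ 4.24) = 2(1 − Φ(4.24/√19.7)) ≈ 0.3394

By the reflection principle for Brownian motion, P(M_t ≥ a) = 2 · P(B_t ≥ a) for a ≥ 0. Since B_t ~ N(0, t), P(B_t ≥ 4.24) = 1 − Φ(4.24/√t) = 1 − Φ(4.24/√19.7) = 1 − Φ(0.9553). So
  P(M_{19.7} ≥ 4.24) = 2(1 − Φ(0.9553)) ≈ 0.3394.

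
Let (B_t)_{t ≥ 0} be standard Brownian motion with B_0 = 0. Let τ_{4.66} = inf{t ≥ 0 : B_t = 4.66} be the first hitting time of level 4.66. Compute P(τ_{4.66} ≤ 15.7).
P(τ_{4.66} ≤ 15.7) = 2(1 − Φ(4.66/√15.7)) = 2(1 − Φ(1.1761)) ≈ 0.2396

By the reflection principle for standard BM, P(τ_b ≤ t) = 2 · P(B_t ≥ b). Since B_t ~ N(0, t), P(B_t ≥ 4.66) = 1 − Φ(4.66/√t) = 1 − Φ(4.66/√15.7) = 1 − Φ(1.1761) ≈ 0.11978. Doubling: P(τ_{4.66} ≤ 15.7) ≈ 2 · 0.11978 = 0.23956 ≈ 0.2396.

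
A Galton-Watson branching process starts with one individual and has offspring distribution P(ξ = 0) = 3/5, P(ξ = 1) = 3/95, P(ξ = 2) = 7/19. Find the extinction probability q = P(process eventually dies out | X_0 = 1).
q = 1

Mean offspring μ = 0·3/5 + 1·3/95 + 2·7/19 = 73/95 ≤ 1. For μ ≤ 1 with offspring not concentrated at 1, the Galton-Watson process goes extinct almost surely, so q = 1.
(Algebraic check: The pgf is f(s) = 3/5 + 3/95·s + 7/19·s². The extinction probability q is the smallest fixed point of f in [0, 1]. Setting s = f(s):
  7/19·s² + (3/95 − 1)·s + 3/5 = 0
  7/19·s² − (3/5 + 7/19)·s + 3/5 = 0
which factors as (s − 1)·(7/19·s − 3/5) = 0, giving roots s = 1 and s = (3/5)/(7/19) = 57/35. Since 57/35 ≥ 1, the smallest root in [0, 1] is s = 1.)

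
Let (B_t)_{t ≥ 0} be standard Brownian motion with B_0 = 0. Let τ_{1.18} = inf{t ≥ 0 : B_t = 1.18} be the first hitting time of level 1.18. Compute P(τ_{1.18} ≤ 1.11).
P(τ_{1.18} ≤ 1.11) = 2(1 − Φ(1.18/√1.11)) = 2(1 − Φ(1.1200)) ≈ 0.2627

By the reflection principle for standard BM, P(τ_b ≤ t) = 2 · P(B_t ≥ b). Since B_t ~ N(0, t), P(B_t ≥ 1.18) = 1 − Φ(1.18/√t) = 1 − Φ(1.18/√1.11) = 1 − Φ(1.1200) ≈ 0.13136. Doubling: P(τ_{1.18} ≤ 1.11) ≈ 2 · 0.13136 = 0.26272 ≈ 0.2627.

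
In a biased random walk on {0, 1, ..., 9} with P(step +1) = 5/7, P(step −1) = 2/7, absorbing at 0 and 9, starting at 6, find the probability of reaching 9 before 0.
P(hit 9 before 0) = (1 − (2/5)^6) / (1 − (2/5)^9) = 16625/16689

Let u_k denote P(reach 9 before 0 | start at k). Boundary: u_0 = 0, u_9 = 1. Recurrence: u_k = 5/7·u_{k+1} + 2/7·u_{k-1} for 1 ≤ k ≤ 8. Try u_k = A + B·r^k with r = q/p = (2/7)/(5/7) = 2/5. Substitution satisfies the recurrence; boundary conditions give:
  u_k = (1 − r^k) / (1 − r^N) = (1 − (2/5)^6) / (1 − (2/5)^9) = 16625/16689.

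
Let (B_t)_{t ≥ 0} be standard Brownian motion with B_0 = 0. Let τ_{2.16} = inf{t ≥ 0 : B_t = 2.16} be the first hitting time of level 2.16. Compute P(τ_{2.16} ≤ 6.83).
P(τ_{2.16} ≤ 6.83) = 2(1 − Φ(2.16/√6.83)) = 2(1 − Φ(0.8265)) ≈ 0.4085

By the reflection principle for standard BM, P(τ_b ≤ t) = 2 · P(B_t ≥ b). Since B_t ~ N(0, t), P(B_t ≥ 2.16) = 1 − Φ(2.16/√t) = 1 − Φ(2.16/√6.83) = 1 − Φ(0.8265) ≈ 0.20426. Doubling: P(τ_{2.16} ≤ 6.83) ≈ 2 · 0.20426 = 0.40852 ≈ 0.4085.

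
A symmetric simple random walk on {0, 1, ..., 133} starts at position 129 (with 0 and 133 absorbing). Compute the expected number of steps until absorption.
E[τ | X_0 = 129] = 516

Let v_k = E[τ | X_0 = k]. Boundary: v_0 = v_133 = 0. Recurrence: v_k = 1 + (v_{k-1} + v_{k+1})/2 for 1 ≤ k ≤ 132. The particular solution to v_k − (v_{k-1} + v_{k+1})/2 = 1 is v_k = −k^2. Adding homogeneous solution A + B k and matching boundaries gives v_k = k (133 − k). Substituting k = 129: v_129 = 129 · 4 = 516.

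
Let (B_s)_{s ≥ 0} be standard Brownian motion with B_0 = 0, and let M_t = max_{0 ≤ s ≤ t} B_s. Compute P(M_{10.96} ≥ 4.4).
P(M_{10.96} ≥ 4.4) = 2·P(B_{10.96} ≥ 4.4) = 2(1 − Φ(4.4/√10.96)) ≈ 0.1838

By the reflection principle for Brownian motion, P(M_t ≥ a) = 2 · P(B_t ≥ a) for a ≥ 0. Since B_t ~ N(0, t), P(B_t ≥ 4.4) = 1 − Φ(4.4/√t) = 1 − Φ(4.4/√10.96) = 1 − Φ(1.3291). So
  P(M_{10.96} ≥ 4.4) = 2(1 − Φ(1.3291)) ≈ 0.1838.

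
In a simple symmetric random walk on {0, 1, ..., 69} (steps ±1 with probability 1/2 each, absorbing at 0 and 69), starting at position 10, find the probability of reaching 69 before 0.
P(hit 69 before 0) = 10/69

Let u_k = P(hit 69 before 0 | start at k). Then u_0 = 0, u_69 = 1, and u_k = u_{k-1}/2 + u_{k+1}/2 for 1 ≤ k ≤ 68. This harmonic recurrence is solved by u_k = k/69, giving u_10 = 10/69.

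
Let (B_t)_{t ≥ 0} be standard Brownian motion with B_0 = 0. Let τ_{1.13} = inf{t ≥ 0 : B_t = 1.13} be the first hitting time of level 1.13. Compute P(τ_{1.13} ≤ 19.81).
P(τ_{1.13} ≤ 19.81) = 2(1 − Φ(1.13/√19.81)) = 2(1 − Φ(0.2539)) ≈ 0.7996

By the reflection principle for standard BM, P(τ_b ≤ t) = 2 · P(B_t ≥ b). Since B_t ~ N(0, t), P(B_t ≥ 1.13) = 1 − Φ(1.13/√t) = 1 − Φ(1.13/√19.81) = 1 − Φ(0.2539) ≈ 0.39979. Doubling: P(τ_{1.13} ≤ 19.81) ≈ 2 · 0.39979 = 0.79958 ≈ 0.7996.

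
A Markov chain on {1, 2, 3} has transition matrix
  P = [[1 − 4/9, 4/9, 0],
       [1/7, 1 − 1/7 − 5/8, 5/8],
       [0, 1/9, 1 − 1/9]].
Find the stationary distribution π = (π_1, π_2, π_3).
π = (18/389, 56/389, 315/389)

This is a birth-death chain on three states, which satisfies detailed balance: π_1 · P_{12} = π_2 · P_{21} and π_2 · P_{23} = π_3 · P_{32}.
From π_1 · 4/9 = π_2 · 1/7: π_2/π_1 = (4/9)/(1/7) = 28/9.
From π_2 · 5/8 = π_3 · 1/9: π_3/π_2 = (5/8)/(1/9) = 45/8.
Take π_1 proportional to 1; then unnormalized π = (1, 28/9, 35/2). Normalize by dividing by the sum 389/18:
  π = (18/389, 56/389, 315/389).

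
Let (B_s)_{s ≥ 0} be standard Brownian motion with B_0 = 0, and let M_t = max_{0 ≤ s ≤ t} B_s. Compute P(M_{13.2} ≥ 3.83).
P(M_{13.2} ≥ 3.83) = 2·P(B_{13.2} ≥ 3.83) = 2(1 − Φ(3.83/√13.2)) ≈ 0.2918

By the reflection principle for Brownian motion, P(M_t ≥ a) = 2 · P(B_t ≥ a) for a ≥ 0. Since B_t ~ N(0, t), P(B_t ≥ 3.83) = 1 − Φ(3.83/√t) = 1 − Φ(3.83/√13.2) = 1 − Φ(1.0542). So
  P(M_{13.2} ≥ 3.83) = 2(1 − Φ(1.0542)) ≈ 0.2918.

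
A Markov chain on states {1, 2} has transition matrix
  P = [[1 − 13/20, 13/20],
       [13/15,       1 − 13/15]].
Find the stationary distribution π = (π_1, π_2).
π_1 = 4/7, π_2 = 3/7

Solve πP = π with π_1 + π_2 = 1. From πP = π: π_1 · (1 − 13/20) + π_2 · 13/15 = π_1 ⇒ π_2 · 13/15 = π_1 · 13/20 ⇒ π_2/π_1 = (13/20)/(13/15) = 3/4. Together with π_1 + π_2 = 1:
  π_1 = (13/15)/(13/20 + 13/15) = (13/15)/(91/60) = 4/7,
  π_2 = (13/20)/(13/20 + 13/15) = (13/20)/(91/60) = 3/7.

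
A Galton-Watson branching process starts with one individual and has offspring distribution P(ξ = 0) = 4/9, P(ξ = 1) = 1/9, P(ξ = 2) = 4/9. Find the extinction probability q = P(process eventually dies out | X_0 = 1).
q = 1

Mean offspring μ = 0·4/9 + 1·1/9 + 2·4/9 = 1 ≤ 1. For μ ≤ 1 with offspring not concentrated at 1, the Galton-Watson process goes extinct almost surely, so q = 1.
(Algebraic check: The pgf is f(s) = 4/9 + 1/9·s + 4/9·s². The extinction probability q is the smallest fixed point of f in [0, 1]. Setting s = f(s):
  4/9·s² + (1/9 − 1)·s + 4/9 = 0
  4/9·s² − (4/9 + 4/9)·s + 4/9 = 0
which factors as (s − 1)·(4/9·s − 4/9) = 0, giving roots s = 1 and s = (4/9)/(4/9) = 1. Since 1 ≥ 1, the smallest root in [0, 1] is s = 1.)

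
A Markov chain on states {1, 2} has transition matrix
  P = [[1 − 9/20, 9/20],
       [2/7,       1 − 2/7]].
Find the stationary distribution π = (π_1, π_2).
π_1 = 40/103, π_2 = 63/103

Solve πP = π with π_1 + π_2 = 1. From πP = π: π_1 · (1 − 9/20) + π_2 · 2/7 = π_1 ⇒ π_2 · 2/7 = π_1 · 9/20 ⇒ π_2/π_1 = (9/20)/(2/7) = 63/40. Together with π_1 + π_2 = 1:
  π_1 = (2/7)/(9/20 + 2/7) = (2/7)/(103/140) = 40/103,
  π_2 = (9/20)/(9/20 + 2/7) = (9/20)/(103/140) = 63/103.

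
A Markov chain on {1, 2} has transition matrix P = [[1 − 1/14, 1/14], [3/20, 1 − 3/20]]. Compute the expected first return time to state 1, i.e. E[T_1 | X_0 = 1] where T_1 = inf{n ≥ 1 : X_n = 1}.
E[T_1 | X_0 = 1] = 1/π_1 = 31/21

For an irreducible recurrent Markov chain with stationary distribution π, E[T_i | X_0 = i] = 1/π_i (Kac's formula). Here π_1 = (3/20)/(1/14 + 3/20) = (3/20)/(31/140) = 21/31, so E[T_1 | X_0 = 1] = 1/π_1 = (1/14 + 3/20)/(3/20) = (31/140)/(3/20) = 31/21.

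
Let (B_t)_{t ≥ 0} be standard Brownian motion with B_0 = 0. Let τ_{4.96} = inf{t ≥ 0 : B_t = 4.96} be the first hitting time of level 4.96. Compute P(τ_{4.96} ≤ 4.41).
P(τ_{4.96} ≤ 4.41) = 2(1 − Φ(4.96/√4.41)) = 2(1 − Φ(2.3619)) ≈ 0.0182

By the reflection principle for standard BM, P(τ_b ≤ t) = 2 · P(B_t ≥ b). Since B_t ~ N(0, t), P(B_t ≥ 4.96) = 1 − Φ(4.96/√t) = 1 − Φ(4.96/√4.41) = 1 − Φ(2.3619) ≈ 0.00909. Doubling: P(τ_{4.96} ≤ 4.41) ≈ 2 · 0.00909 = 0.01818 ≈ 0.0182.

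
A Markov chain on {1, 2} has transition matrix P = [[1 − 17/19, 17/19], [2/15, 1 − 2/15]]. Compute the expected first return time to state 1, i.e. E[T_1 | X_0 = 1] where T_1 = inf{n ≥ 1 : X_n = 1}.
E[T_1 | X_0 = 1] = 1/π_1 = 293/38

For an irreducible recurrent Markov chain with stationary distribution π, E[T_i | X_0 = i] = 1/π_i (Kac's formula). Here π_1 = (2/15)/(17/19 + 2/15) = (2/15)/(293/285) = 38/293, so E[T_1 | X_0 = 1] = 1/π_1 = (17/19 + 2/15)/(2/15) = (293/285)/(2/15) = 293/38.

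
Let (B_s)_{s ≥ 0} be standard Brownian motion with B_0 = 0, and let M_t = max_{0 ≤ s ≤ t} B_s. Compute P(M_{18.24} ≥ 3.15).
P(M_{18.24} ≥ 3.15) = 2·P(B_{18.24} ≥ 3.15) = 2(1 − Φ(3.15/√18.24)) ≈ 0.4608

By the reflection principle for Brownian motion, P(M_t ≥ a) = 2 · P(B_t ≥ a) for a ≥ 0. Since B_t ~ N(0, t), P(B_t ≥ 3.15) = 1 − Φ(3.15/√t) = 1 − Φ(3.15/√18.24) = 1 − Φ(0.7376). So
  P(M_{18.24} ≥ 3.15) = 2(1 − Φ(0.7376)) ≈ 0.4608.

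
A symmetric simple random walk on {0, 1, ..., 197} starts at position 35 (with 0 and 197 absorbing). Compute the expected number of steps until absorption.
E[τ | X_0 = 35] = 5670

Let v_k = E[τ | X_0 = k]. Boundary: v_0 = v_197 = 0. Recurrence: v_k = 1 + (v_{k-1} + v_{k+1})/2 for 1 ≤ k ≤ 196. The particular solution to v_k − (v_{k-1} + v_{k+1})/2 = 1 is v_k = −k^2. Adding homogeneous solution A + B k and matching boundaries gives v_k = k (197 − k). Substituting k = 35: v_35 = 35 · 162 = 5670.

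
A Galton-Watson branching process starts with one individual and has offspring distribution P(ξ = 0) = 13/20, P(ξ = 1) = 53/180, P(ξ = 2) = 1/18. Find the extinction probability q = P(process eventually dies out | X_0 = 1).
q = 1

Mean offspring μ = 0·13/20 + 1·53/180 + 2·1/18 = 73/180 ≤ 1. For μ ≤ 1 with offspring not concentrated at 1, the Galton-Watson process goes extinct almost surely, so q = 1.
(Algebraic check: The pgf is f(s) = 13/20 + 53/180·s + 1/18·s². The extinction probability q is the smallest fixed point of f in [0, 1]. Setting s = f(s):
  1/18·s² + (53/180 − 1)·s + 13/20 = 0
  1/18·s² − (13/20 + 1/18)·s + 13/20 = 0
which factors as (s − 1)·(1/18·s − 13/20) = 0, giving roots s = 1 and s = (13/20)/(1/18) = 117/10. Since 117/10 ≥ 1, the smallest root in [0, 1] is s = 1.)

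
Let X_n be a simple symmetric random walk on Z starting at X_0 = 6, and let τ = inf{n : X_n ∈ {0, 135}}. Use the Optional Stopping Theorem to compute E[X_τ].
E[X_τ] = 6

X_n is a martingale and τ is a bounded-mean stopping time (indeed τ is finite a.s. with bounded expectation since the walk is in a bounded region). By the OST, E[X_τ] = E[X_0] = 6. Equivalently: E[X_τ] = 135 · P(hit 135 first) + 0 · P(hit 0 first) = 135 · (6/135) = 6.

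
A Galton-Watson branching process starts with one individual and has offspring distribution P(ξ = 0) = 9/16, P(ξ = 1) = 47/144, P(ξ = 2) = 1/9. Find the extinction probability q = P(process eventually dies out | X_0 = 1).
q = 1

Mean offspring μ = 0·9/16 + 1·47/144 + 2·1/9 = 79/144 ≤ 1. For μ ≤ 1 with offspring not concentrated at 1, the Galton-Watson process goes extinct almost surely, so q = 1.
(Algebraic check: The pgf is f(s) = 9/16 + 47/144·s + 1/9·s². The extinction probability q is the smallest fixed point of f in [0, 1]. Setting s = f(s):
  1/9·s² + (47/144 − 1)·s + 9/16 = 0
  1/9·s² − (9/16 + 1/9)·s + 9/16 = 0
which factors as (s − 1)·(1/9·s − 9/16) = 0, giving roots s = 1 and s = (9/16)/(1/9) = 81/16. Since 81/16 ≥ 1, the smallest root in [0, 1] is s = 1.)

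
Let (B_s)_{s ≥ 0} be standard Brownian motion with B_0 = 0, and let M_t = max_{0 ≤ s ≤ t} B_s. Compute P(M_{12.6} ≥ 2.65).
P(M_{12.6} ≥ 2.65) = 2·P(B_{12.6} ≥ 2.65) = 2(1 − Φ(2.65/√12.6)) ≈ 0.4553

By the reflection principle for Brownian motion, P(M_t ≥ a) = 2 · P(B_t ≥ a) for a ≥ 0. Since B_t ~ N(0, t), P(B_t ≥ 2.65) = 1 − Φ(2.65/√t) = 1 − Φ(2.65/√12.6) = 1 − Φ(0.7466). So
  P(M_{12.6} ≥ 2.65) = 2(1 − Φ(0.7466)) ≈ 0.4553.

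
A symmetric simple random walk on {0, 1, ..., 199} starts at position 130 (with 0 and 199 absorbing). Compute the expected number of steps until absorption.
E[τ | X_0 = 130] = 8970

Let v_k = E[τ | X_0 = k]. Boundary: v_0 = v_199 = 0. Recurrence: v_k = 1 + (v_{k-1} + v_{k+1})/2 for 1 ≤ k ≤ 198. The particular solution to v_k − (v_{k-1} + v_{k+1})/2 = 1 is v_k = −k^2. Adding homogeneous solution A + B k and matching boundaries gives v_k = k (199 − k). Substituting k = 130: v_130 = 130 · 69 = 8970.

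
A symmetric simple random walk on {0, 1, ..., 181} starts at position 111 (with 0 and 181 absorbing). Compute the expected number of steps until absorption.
E[τ | X_0 = 111] = 7770

Let v_k = E[τ | X_0 = k]. Boundary: v_0 = v_181 = 0. Recurrence: v_k = 1 + (v_{k-1} + v_{k+1})/2 for 1 ≤ k ≤ 180. The particular solution to v_k − (v_{k-1} + v_{k+1})/2 = 1 is v_k = −k^2. Adding homogeneous solution A + B k and matching boundaries gives v_k = k (181 − k). Substituting k = 111: v_111 = 111 · 70 = 7770.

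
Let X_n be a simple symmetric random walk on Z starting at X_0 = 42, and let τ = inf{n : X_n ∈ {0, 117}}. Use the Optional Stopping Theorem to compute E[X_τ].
E[X_τ] = 42

X_n is a martingale and τ is a bounded-mean stopping time (indeed τ is finite a.s. with bounded expectation since the walk is in a bounded region). By the OST, E[X_τ] = E[X_0] = 42. Equivalently: E[X_τ] = 117 · P(hit 117 first) + 0 · P(hit 0 first) = 117 · (42/117) = 42.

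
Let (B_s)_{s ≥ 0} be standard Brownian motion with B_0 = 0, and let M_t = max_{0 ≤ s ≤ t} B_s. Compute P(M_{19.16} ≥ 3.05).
P(M_{19.16} ≥ 3.05) = 2·P(B_{19.16} ≥ 3.05) = 2(1 − Φ(3.05/√19.16)) ≈ 0.4859

By the reflection principle for Brownian motion, P(M_t ≥ a) = 2 · P(B_t ≥ a) for a ≥ 0. Since B_t ~ N(0, t), P(B_t ≥ 3.05) = 1 − Φ(3.05/√t) = 1 − Φ(3.05/√19.16) = 1 − Φ(0.6968). So
  P(M_{19.16} ≥ 3.05) = 2(1 − Φ(0.6968)) ≈ 0.4859.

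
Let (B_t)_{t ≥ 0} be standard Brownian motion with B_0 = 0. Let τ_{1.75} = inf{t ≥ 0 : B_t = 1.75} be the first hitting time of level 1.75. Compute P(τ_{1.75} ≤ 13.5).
P(τ_{1.75} ≤ 13.5) = 2(1 − Φ(1.75/√13.5)) = 2(1 − Φ(0.4763)) ≈ 0.6339

By the reflection principle for standard BM, P(τ_b ≤ t) = 2 · P(B_t ≥ b). Since B_t ~ N(0, t), P(B_t ≥ 1.75) = 1 − Φ(1.75/√t) = 1 − Φ(1.75/√13.5) = 1 − Φ(0.4763) ≈ 0.31693. Doubling: P(τ_{1.75} ≤ 13.5) ≈ 2 · 0.31693 = 0.63386 ≈ 0.6339.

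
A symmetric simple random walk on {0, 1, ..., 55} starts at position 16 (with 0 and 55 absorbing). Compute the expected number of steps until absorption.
E[τ | X_0 = 16] = 624

Let v_k = E[τ | X_0 = k]. Boundary: v_0 = v_55 = 0. Recurrence: v_k = 1 + (v_{k-1} + v_{k+1})/2 for 1 ≤ k ≤ 54. The particular solution to v_k − (v_{k-1} + v_{k+1})/2 = 1 is v_k = −k^2. Adding homogeneous solution A + B k and matching boundaries gives v_k = k (55 − k). Substituting k = 16: v_16 = 16 · 39 = 624.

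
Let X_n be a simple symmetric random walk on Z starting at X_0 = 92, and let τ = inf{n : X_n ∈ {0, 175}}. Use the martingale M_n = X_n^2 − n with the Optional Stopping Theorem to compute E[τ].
E[τ] = 7636

M_n = X_n^2 − n is a martingale (since E[X_{n+1}^2 | F_n] = X_n^2 + 1). By OST (τ has finite mean in a bounded region), E[M_τ] = E[M_0] = X_0^2 − 0 = 92^2 = 8464. Also E[M_τ] = E[X_τ^2] − E[τ]. The walk exits at 0 or 175, with P(hit 175 first) = 92/175, so E[X_τ^2] = 175^2 · 92/175 + 0 = 16100. Thus E[τ] = E[X_τ^2] − E[M_τ] = 16100 − 8464 = 7636 = 92(175 − 92) = 7636.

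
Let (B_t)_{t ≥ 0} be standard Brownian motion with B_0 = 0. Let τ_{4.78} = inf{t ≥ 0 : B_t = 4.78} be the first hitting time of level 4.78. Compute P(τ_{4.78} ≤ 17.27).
P(τ_{4.78} ≤ 17.27) = 2(1 − Φ(4.78/√17.27)) = 2(1 − Φ(1.1502)) ≈ 0.2501

By the reflection principle for standard BM, P(τ_b ≤ t) = 2 · P(B_t ≥ b). Since B_t ~ N(0, t), P(B_t ≥ 4.78) = 1 − Φ(4.78/√t) = 1 − Φ(4.78/√17.27) = 1 − Φ(1.1502) ≈ 0.12503. Doubling: P(τ_{4.78} ≤ 17.27) ≈ 2 · 0.12503 = 0.25006 ≈ 0.2501.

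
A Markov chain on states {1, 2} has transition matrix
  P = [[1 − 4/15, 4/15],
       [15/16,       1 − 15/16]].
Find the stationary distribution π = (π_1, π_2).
π_1 = 225/289, π_2 = 64/289

Solve πP = π with π_1 + π_2 = 1. From πP = π: π_1 · (1 − 4/15) + π_2 · 15/16 = π_1 ⇒ π_2 · 15/16 = π_1 · 4/15 ⇒ π_2/π_1 = (4/15)/(15/16) = 64/225. Together with π_1 + π_2 = 1:
  π_1 = (15/16)/(4/15 + 15/16) = (15/16)/(289/240) = 225/289,
  π_2 = (4/15)/(4/15 + 15/16) = (4/15)/(289/240) = 64/289.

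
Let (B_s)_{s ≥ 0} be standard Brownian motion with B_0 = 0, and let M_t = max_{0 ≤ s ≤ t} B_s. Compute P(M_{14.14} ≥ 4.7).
P(M_{14.14} ≥ 4.7) = 2·P(B_{14.14} ≥ 4.7) = 2(1 − Φ(4.7/√14.14)) ≈ 0.2113

By the reflection principle for Brownian motion, P(M_t ≥ a) = 2 · P(B_t ≥ a) for a ≥ 0. Since B_t ~ N(0, t), P(B_t ≥ 4.7) = 1 − Φ(4.7/√t) = 1 − Φ(4.7/√14.14) = 1 − Φ(1.2499). So
  P(M_{14.14} ≥ 4.7) = 2(1 − Φ(1.2499)) ≈ 0.2113.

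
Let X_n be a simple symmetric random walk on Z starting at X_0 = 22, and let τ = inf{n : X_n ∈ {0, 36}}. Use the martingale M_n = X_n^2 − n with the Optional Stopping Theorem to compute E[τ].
E[τ] = 308

M_n = X_n^2 − n is a martingale (since E[X_{n+1}^2 | F_n] = X_n^2 + 1). By OST (τ has finite mean in a bounded region), E[M_τ] = E[M_0] = X_0^2 − 0 = 22^2 = 484. Also E[M_τ] = E[X_τ^2] − E[τ]. The walk exits at 0 or 36, with P(hit 36 first) = 22/36, so E[X_τ^2] = 36^2 · 22/36 + 0 = 792. Thus E[τ] = E[X_τ^2] − E[M_τ] = 792 − 484 = 308 = 22(36 − 22) = 308.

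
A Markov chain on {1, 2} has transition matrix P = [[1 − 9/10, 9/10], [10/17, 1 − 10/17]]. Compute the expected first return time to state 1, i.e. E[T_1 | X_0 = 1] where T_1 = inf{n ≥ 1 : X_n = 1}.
E[T_1 | X_0 = 1] = 1/π_1 = 253/100

For an irreducible recurrent Markov chain with stationary distribution π, E[T_i | X_0 = i] = 1/π_i (Kac's formula). Here π_1 = (10/17)/(9/10 + 10/17) = (10/17)/(253/170) = 100/253, so E[T_1 | X_0 = 1] = 1/π_1 = (9/10 + 10/17)/(10/17) = (253/170)/(10/17) = 253/100.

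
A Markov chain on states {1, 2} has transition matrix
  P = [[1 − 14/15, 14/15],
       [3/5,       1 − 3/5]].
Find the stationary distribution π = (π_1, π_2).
π_1 = 9/23, π_2 = 14/23

Solve πP = π with π_1 + π_2 = 1. From πP = π: π_1 · (1 − 14/15) + π_2 · 3/5 = π_1 ⇒ π_2 · 3/5 = π_1 · 14/15 ⇒ π_2/π_1 = (14/15)/(3/5) = 14/9. Together with π_1 + π_2 = 1:
  π_1 = (3/5)/(14/15 + 3/5) = (3/5)/(23/15) = 9/23,
  π_2 = (14/15)/(14/15 + 3/5) = (14/15)/(23/15) = 14/23.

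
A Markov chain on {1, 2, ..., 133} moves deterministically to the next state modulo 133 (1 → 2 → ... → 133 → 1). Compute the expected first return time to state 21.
E[T_21 | X_0 = 21] = 133

The chain cycles deterministically, so starting at state 21 it returns in exactly 133 steps. Equivalently, the stationary distribution is uniform π_j = 1/133 for every state j, so by Kac's formula E[T_21] = 1/π_21 = 133.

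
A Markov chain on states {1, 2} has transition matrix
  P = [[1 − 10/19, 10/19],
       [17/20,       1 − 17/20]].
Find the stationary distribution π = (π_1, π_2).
π_1 = 323/523, π_2 = 200/523

Solve πP = π with π_1 + π_2 = 1. From πP = π: π_1 · (1 − 10/19) + π_2 · 17/20 = π_1 ⇒ π_2 · 17/20 = π_1 · 10/19 ⇒ π_2/π_1 = (10/19)/(17/20) = 200/323. Together with π_1 + π_2 = 1:
  π_1 = (17/20)/(10/19 + 17/20) = (17/20)/(523/380) = 323/523,
  π_2 = (10/19)/(10/19 + 17/20) = (10/19)/(523/380) = 200/523.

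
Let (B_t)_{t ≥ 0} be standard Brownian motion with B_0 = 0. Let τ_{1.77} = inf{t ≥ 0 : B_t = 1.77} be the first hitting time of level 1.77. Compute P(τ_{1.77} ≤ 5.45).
P(τ_{1.77} ≤ 5.45) = 2(1 − Φ(1.77/√5.45)) = 2(1 − Φ(0.7582)) ≈ 0.4483

By the reflection principle for standard BM, P(τ_b ≤ t) = 2 · P(B_t ≥ b). Since B_t ~ N(0, t), P(B_t ≥ 1.77) = 1 − Φ(1.77/√t) = 1 − Φ(1.77/√5.45) = 1 − Φ(0.7582) ≈ 0.22417. Doubling: P(τ_{1.77} ≤ 5.45) ≈ 2 · 0.22417 = 0.44834 ≈ 0.4483.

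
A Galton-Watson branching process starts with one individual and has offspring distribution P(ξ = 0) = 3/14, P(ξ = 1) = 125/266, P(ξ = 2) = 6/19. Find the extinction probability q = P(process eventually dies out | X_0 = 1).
q = 19/28

The pgf is f(s) = 3/14 + 125/266·s + 6/19·s². The extinction probability q is the smallest fixed point of f in [0, 1]. Setting s = f(s):
  6/19·s² + (125/266 − 1)·s + 3/14 = 0
  6/19·s² − (3/14 + 6/19)·s + 3/14 = 0
which factors as (s − 1)·(6/19·s − 3/14) = 0, giving roots s = 1 and s = (3/14)/(6/19) = 19/28.
Mean offspring μ = 125/266 + 2·6/19 = 293/266 > 1 (supercritical), so q < 1. The extinction probability is the smaller root: q = (3/14)/(6/19) = 19/28.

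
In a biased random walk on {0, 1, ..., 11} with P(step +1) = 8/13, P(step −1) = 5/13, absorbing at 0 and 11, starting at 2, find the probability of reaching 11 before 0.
P(hit 11 before 0) = (1 − (5/8)^2) / (1 − (5/8)^11) = 1744830464/2847035489

Let u_k denote P(reach 11 before 0 | start at k). Boundary: u_0 = 0, u_11 = 1. Recurrence: u_k = 8/13·u_{k+1} + 5/13·u_{k-1} for 1 ≤ k ≤ 10. Try u_k = A + B·r^k with r = q/p = (5/13)/(8/13) = 5/8. Substitution satisfies the recurrence; boundary conditions give:
  u_k = (1 − r^k) / (1 − r^N) = (1 − (5/8)^2) / (1 − (5/8)^11) = 1744830464/2847035489.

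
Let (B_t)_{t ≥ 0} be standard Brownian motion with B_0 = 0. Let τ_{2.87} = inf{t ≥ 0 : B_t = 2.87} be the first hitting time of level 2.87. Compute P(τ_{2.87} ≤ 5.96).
P(τ_{2.87} ≤ 5.96) = 2(1 − Φ(2.87/√5.96)) = 2(1 − Φ(1.1756)) ≈ 0.2398

By the reflection principle for standard BM, P(τ_b ≤ t) = 2 · P(B_t ≥ b). Since B_t ~ N(0, t), P(B_t ≥ 2.87) = 1 − Φ(2.87/√t) = 1 − Φ(2.87/√5.96) = 1 − Φ(1.1756) ≈ 0.11988. Doubling: P(τ_{2.87} ≤ 5.96) ≈ 2 · 0.11988 = 0.23976 ≈ 0.2398.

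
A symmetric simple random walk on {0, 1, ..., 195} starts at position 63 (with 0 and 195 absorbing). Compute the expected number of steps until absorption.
E[τ | X_0 = 63] = 8316

Let v_k = E[τ | X_0 = k]. Boundary: v_0 = v_195 = 0. Recurrence: v_k = 1 + (v_{k-1} + v_{k+1})/2 for 1 ≤ k ≤ 194. The particular solution to v_k − (v_{k-1} + v_{k+1})/2 = 1 is v_k = −k^2. Adding homogeneous solution A + B k and matching boundaries gives v_k = k (195 − k). Substituting k = 63: v_63 = 63 · 132 = 8316.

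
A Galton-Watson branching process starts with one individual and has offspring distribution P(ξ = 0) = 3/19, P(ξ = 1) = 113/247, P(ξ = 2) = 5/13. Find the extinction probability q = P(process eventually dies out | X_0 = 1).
q = 39/95

The pgf is f(s) = 3/19 + 113/247·s + 5/13·s². The extinction probability q is the smallest fixed point of f in [0, 1]. Setting s = f(s):
  5/13·s² + (113/247 − 1)·s + 3/19 = 0
  5/13·s² − (3/19 + 5/13)·s + 3/19 = 0
which factors as (s − 1)·(5/13·s − 3/19) = 0, giving roots s = 1 and s = (3/19)/(5/13) = 39/95.
Mean offspring μ = 113/247 + 2·5/13 = 303/247 > 1 (supercritical), so q < 1. The extinction probability is the smaller root: q = (3/19)/(5/13) = 39/95.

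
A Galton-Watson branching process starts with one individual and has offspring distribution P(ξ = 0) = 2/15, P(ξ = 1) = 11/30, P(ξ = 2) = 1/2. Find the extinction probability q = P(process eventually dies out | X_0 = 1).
q = 4/15

The pgf is f(s) = 2/15 + 11/30·s + 1/2·s². The extinction probability q is the smallest fixed point of f in [0, 1]. Setting s = f(s):
  1/2·s² + (11/30 − 1)·s + 2/15 = 0
  1/2·s² − (2/15 + 1/2)·s + 2/15 = 0
which factors as (s − 1)·(1/2·s − 2/15) = 0, giving roots s = 1 and s = (2/15)/(1/2) = 4/15.
Mean offspring μ = 11/30 + 2·1/2 = 41/30 > 1 (supercritical), so q < 1. The extinction probability is the smaller root: q = (2/15)/(1/2) = 4/15.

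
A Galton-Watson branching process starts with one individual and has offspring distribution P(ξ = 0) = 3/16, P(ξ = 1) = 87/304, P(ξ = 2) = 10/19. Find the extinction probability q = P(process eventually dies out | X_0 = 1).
q = 57/160

The pgf is f(s) = 3/16 + 87/304·s + 10/19·s². The extinction probability q is the smallest fixed point of f in [0, 1]. Setting s = f(s):
  10/19·s² + (87/304 − 1)·s + 3/16 = 0
  10/19·s² − (3/16 + 10/19)·s + 3/16 = 0
which factors as (s − 1)·(10/19·s − 3/16) = 0, giving roots s = 1 and s = (3/16)/(10/19) = 57/160.
Mean offspring μ = 87/304 + 2·10/19 = 407/304 > 1 (supercritical), so q < 1. The extinction probability is the smaller root: q = (3/16)/(10/19) = 57/160.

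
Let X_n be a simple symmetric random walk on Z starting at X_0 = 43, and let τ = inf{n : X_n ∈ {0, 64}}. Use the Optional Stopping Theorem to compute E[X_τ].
E[X_τ] = 43

X_n is a martingale and τ is a bounded-mean stopping time (indeed τ is finite a.s. with bounded expectation since the walk is in a bounded region). By the OST, E[X_τ] = E[X_0] = 43. Equivalently: E[X_τ] = 64 · P(hit 64 first) + 0 · P(hit 0 first) = 64 · (43/64) = 43.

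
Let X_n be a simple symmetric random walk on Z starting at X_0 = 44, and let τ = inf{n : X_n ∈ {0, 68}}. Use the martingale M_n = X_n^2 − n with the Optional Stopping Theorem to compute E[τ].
E[τ] = 1056

M_n = X_n^2 − n is a martingale (since E[X_{n+1}^2 | F_n] = X_n^2 + 1). By OST (τ has finite mean in a bounded region), E[M_τ] = E[M_0] = X_0^2 − 0 = 44^2 = 1936. Also E[M_τ] = E[X_τ^2] − E[τ]. The walk exits at 0 or 68, with P(hit 68 first) = 44/68, so E[X_τ^2] = 68^2 · 44/68 + 0 = 2992. Thus E[τ] = E[X_τ^2] − E[M_τ] = 2992 − 1936 = 1056 = 44(68 − 44) = 1056.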